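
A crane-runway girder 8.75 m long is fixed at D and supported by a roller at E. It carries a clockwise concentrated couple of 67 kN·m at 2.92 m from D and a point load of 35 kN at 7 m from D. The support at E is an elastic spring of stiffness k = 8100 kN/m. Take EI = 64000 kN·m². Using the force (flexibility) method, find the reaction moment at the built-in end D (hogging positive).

Choose R_E as the redundant. The primary structure is the cantilever fixed at D.
Primary-structure tip deflection at E by superposition:
  clockwise couple 67 at a = 2.92: M₀a(2L − a)/(2EI) = 1426/EI
  point load 35 at a = 7: Pa²(3L − a)/(6EI) = 5502/EI
  δ_0 = 6929/EI
Tip deflection under a unit load at E: L³/(3EI) = 223.3/EI.
With EI = 64000 kN·m²: δ_0 = 0.10826 m and δ_{EE} = 0.003489 m/kN.
Compatibility — the spring shortens by R_E/k under the reaction it provides: δ_0 − R_E·δ_{EE} = R_E/k. With 1/k = 0.000123 m/kN, R_E = δ_0 / (δ_{EE} + 1/k) = 0.10826 / (0.003489 + 0.000123) = 29.97 kN.
Moment equilibrium about D: M_D = Σ(load moments about D) − R_E·L = 312 − 29.97×8.75 = 49.79 kN·m.

M_D = 49.79 kN·m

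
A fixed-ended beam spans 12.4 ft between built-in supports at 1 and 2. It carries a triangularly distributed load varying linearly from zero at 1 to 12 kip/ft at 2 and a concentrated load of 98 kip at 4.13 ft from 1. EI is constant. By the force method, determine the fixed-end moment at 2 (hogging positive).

Take the two fixed-end moments M_1, M_2 as redundants; the released structure is the simple span 12.
End rotations of the released simple span under the applied load (×1/EI):
  at 1: triangular load, peak 12: 7w₀L³/(360EI) = 444.9/EI
  at 2: triangular load, peak 12: w₀L³/(45EI) = 508.4/EI
  at 1: point load 98 at a = 4.13: Pab(L + b)/(6LEI) = 929.9/EI
  at 2: point load 98 at a = 4.13: Pab(L + a)/(6LEI) = 743.7/EI
  θ_10 = 1375/EI,  θ_20 = 1252/EI
Flexibility coefficients: a unit moment at one end gives L/(3EI) there and L/(6EI) at the far end, so f₁₁ = f₂₂ = 4.133/EI and f₁₂ = f₂₁ = 2.067/EI.
Compatibility — zero rotation at each built-in end:
  4.133 M_1 + 2.067 M_2 = 1375
  2.067 M_1 + 4.133 M_2 = 1252
Solving the pair gives M_1 = 241.5 kip·ft and M_2 = 182.2 kip·ft (hogging).

M_2 = 182.2 kip·ft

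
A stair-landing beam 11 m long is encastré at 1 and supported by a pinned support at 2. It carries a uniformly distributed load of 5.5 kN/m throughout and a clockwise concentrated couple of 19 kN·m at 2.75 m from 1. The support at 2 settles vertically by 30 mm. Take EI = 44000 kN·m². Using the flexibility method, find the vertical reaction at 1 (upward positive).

Take the reaction at 2 as the redundant and release it; the primary structure is a cantilever fixed at 1.
Primary-structure tip deflection at 2 by superposition:
  UDL 5.5: wL⁴/(8EI) = 10066/EI
  clockwise couple 19 at a = 2.75: M₀a(2L − a)/(2EI) = 502.9/EI
  δ_0 = 10569/EI
Flexibility coefficient — unit upward force at 2: δ_{22} = L³/(3EI) = 443.7/EI.
With EI = 44000 kN·m²: δ_0 = 0.2402 m and δ_{22} = 0.010083 m/kN.
Compatibility — the beam at 2 must follow the support down by 0.03 m: δ_0 − R_2·δ_{22} = 0.03, so R_2 = (0.2402 − 0.03)/0.010083 = 20.85 kN.
Vertical equilibrium: R_1 = ΣP − R_2 = 60.5 − 20.85 = 39.65 kN.

R_1 = 39.65 kN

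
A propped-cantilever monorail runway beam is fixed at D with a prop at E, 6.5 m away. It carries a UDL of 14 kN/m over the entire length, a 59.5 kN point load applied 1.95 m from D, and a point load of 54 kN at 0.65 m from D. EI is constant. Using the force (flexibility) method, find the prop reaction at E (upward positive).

Release the roller at E. Primary structure: cantilever fixed at D.
Primary-structure tip deflection at E by superposition:
  UDL 14: wL⁴/(8EI) = 3124/EI
  point load 59.5 at a = 1.95: Pa²(3L − a)/(6EI) = 661.8/EI
  point load 54 at a = 0.65: Pa²(3L − a)/(6EI) = 71.68/EI
  δ_0 = 3857/EI
Flexibility coefficient — unit upward force at E: δ_{EE} = L³/(3EI) = 91.54/EI.
The prop prevents deflection at E: R_E = δ_0/δ_{EE} = 3857/91.54 = 42.14 kN.

R_E = 42.14 kN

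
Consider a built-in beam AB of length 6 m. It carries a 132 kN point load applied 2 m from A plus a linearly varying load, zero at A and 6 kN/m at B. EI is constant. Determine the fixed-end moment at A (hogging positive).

M_A = 124.5 kN·m

Release both end moments; the primary structure is a simply-supported span AB with redundants M_A and M_B.
On the primary (simply-supported) span, the end slopes from the loading are:
  at A: point load 132 at a = 2: Pab(L + b)/(6LEI) = 293.3/EI
  at B: point load 132 at a = 2: Pab(L + a)/(6LEI) = 234.7/EI
  at A: triangular load, peak 6: 7w₀L³/(360EI) = 25.2/EI
  at B: triangular load, peak 6: w₀L³/(45EI) = 28.8/EI
  θ_A0 = 318.5/EI,  θ_B0 = 263.5/EI
Flexibility coefficients: a unit moment at one end gives L/(3EI) there and L/(6EI) at the far end, so f₁₁ = f₂₂ = 2/EI and f₁₂ = f₂₁ = 1/EI.
Compatibility — zero rotation at each built-in end:
  2 M_A + 1 M_B = 318.5
  1 M_A + 2 M_B = 263.5
Solving the pair gives M_A = 124.5 kN·m and M_B = 69.47 kN·m (hogging).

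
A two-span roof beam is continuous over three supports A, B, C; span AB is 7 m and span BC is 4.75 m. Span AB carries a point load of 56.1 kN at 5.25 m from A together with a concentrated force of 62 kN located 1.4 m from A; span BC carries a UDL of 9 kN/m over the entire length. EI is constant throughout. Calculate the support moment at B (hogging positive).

M_B = 73.46 kN·m

Release continuity at B by inserting a hinge; the redundant is the internal moment M_B. The primary structure is two simply-supported spans AB and BC.
Discontinuity in slope at B on the released structure — sum the simple-span end rotations:
  span AB: point load 56.1 at a = 5.25: Pab(L + a)/(6LEI) = 150.3/EI
  span AB: point load 62 at a = 1.4: Pab(L + a)/(6LEI) = 97.22/EI
  span BC: UDL 9: wL³/(24EI) = 40.19/EI
  relative rotation θ_0 = (247.5 + 40.19)/EI = 287.7/EI
A unit hogging moment at B produces rotation L₁/(3EI) + L₂/(3EI) = 3.917/EI.
Slope continuity at B: θ_0 = M_B·3.917/EI, so M_B = 287.7/3.917 = 73.46 kN·m (hogging).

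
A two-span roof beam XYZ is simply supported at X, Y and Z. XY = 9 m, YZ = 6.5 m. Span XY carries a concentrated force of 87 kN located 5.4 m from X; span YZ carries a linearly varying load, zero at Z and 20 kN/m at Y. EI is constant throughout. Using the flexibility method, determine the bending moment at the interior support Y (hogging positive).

M_Y = 110.9 kN·m

Insert a hinge at Y; M_Y is the redundant, and each span becomes simply supported.
Discontinuity in slope at Y on the released structure — sum the simple-span end rotations:
  span XY: point load 87 at a = 5.4: Pab(L + a)/(6LEI) = 451/EI
  span YZ: triangular load, peak 20: w₀L³/(45EI) = 122.1/EI
  relative rotation θ_0 = (451 + 122.1)/EI = 573.1/EI
A unit hogging moment at Y produces rotation L₁/(3EI) + L₂/(3EI) = 5.167/EI.
Slope continuity at Y: θ_0 = M_Y·5.167/EI, so M_Y = 573.1/5.167 = 110.9 kN·m (hogging).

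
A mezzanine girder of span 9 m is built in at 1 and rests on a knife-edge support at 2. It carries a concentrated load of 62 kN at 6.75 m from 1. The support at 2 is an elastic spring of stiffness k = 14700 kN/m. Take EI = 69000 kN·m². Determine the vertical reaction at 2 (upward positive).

R_2 = 38.49 kN

Take the reaction at 2 as the redundant and release it; the primary structure is a cantilever fixed at 1.
Deflection at 2 on the released cantilever, summing each load's contribution:
  point load 62 at a = 6.75: Pa²(3L − a)/(6EI) = 9534/EI
Tip deflection under a unit load at 2: L³/(3EI) = 243/EI.
With EI = 69000 kN·m²: δ_0 = 0.13817 m and δ_{22} = 0.003522 m/kN.
Compatibility — the spring shortens by R_2/k under the reaction it provides: δ_0 − R_2·δ_{22} = R_2/k. With 1/k = 0.000068 m/kN, R_2 = δ_0 / (δ_{22} + 1/k) = 0.13817 / (0.003522 + 0.000068) = 38.49 kN.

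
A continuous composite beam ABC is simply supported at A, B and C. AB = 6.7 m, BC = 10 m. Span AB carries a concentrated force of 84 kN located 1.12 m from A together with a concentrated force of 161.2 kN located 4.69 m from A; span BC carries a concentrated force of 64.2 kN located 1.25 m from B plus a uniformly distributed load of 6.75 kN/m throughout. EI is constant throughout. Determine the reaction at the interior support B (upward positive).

Release continuity at B by inserting a hinge; the redundant is the internal moment M_B. The primary structure is two simply-supported spans AB and BC.
Discontinuity in slope at B on the released structure — sum the simple-span end rotations:
  span AB: point load 84 at a = 1.12: Pab(L + a)/(6LEI) = 102.1/EI
  span AB: point load 161.2 at a = 4.69: Pab(L + a)/(6LEI) = 430.6/EI
  span BC: point load 64.2 at a = 1.25: Pab(L + b)/(6LEI) = 219.4/EI
  span BC: UDL 6.75: wL³/(24EI) = 281.2/EI
  relative rotation θ_0 = (532.7 + 500.7)/EI = 1033/EI
A unit hogging moment at B produces rotation L₁/(3EI) + L₂/(3EI) = 5.567/EI.
Slope continuity at B: θ_0 = M_B·5.567/EI, so M_B = 1033/5.567 = 185.6 kN·m (hogging).
Span AB, ΣM about A with M_B applied at B: R_B^{AB}·6.7 = 850.1 + 185.6, so R_B^{AB} = 154.6 kN and R_A = 245.2 − 154.6 = 90.61 kN.
Span BC, ΣM about C: R_B^{BC}·10 = 899.2 + 185.6, so R_B^{BC} = 108.5 kN and R_C = 131.7 − 108.5 = 23.21 kN.
R_B = 154.6 + 108.5 = 263.1 kN.

R_B = 263.1 kN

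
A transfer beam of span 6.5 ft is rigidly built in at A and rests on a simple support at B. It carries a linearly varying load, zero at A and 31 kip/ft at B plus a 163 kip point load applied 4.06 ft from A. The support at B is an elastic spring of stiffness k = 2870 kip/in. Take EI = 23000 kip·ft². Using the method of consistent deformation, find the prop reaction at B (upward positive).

R_B = 130 kip

Remove the prop at B; the released (primary) structure is a cantilever built in at A.
Primary-structure tip deflection at B by superposition:
  triangular load, peak 31 at the free end: 11w₀L⁴/(120EI) = 5073/EI
  point load 163 at a = 4.06: Pa²(3L − a)/(6EI) = 6914/EI
  δ_0 = 11987/EI
Flexibility coefficient — unit upward force at B: δ_{BB} = L³/(3EI) = 91.54/EI.
With EI = 23000 kip·ft²: δ_0 = 0.52116 ft and δ_{BB} = 0.00398 ft/kip.
Compatibility — the spring shortens by R_B/k under the reaction it provides: δ_0 − R_B·δ_{BB} = R_B/k. With 1/k = 1/(2870×12) ft/kip = 0.000029 ft/kip, R_B = δ_0 / (δ_{BB} + 1/k) = 0.52116 / (0.00398 + 0.000029) = 130 kip.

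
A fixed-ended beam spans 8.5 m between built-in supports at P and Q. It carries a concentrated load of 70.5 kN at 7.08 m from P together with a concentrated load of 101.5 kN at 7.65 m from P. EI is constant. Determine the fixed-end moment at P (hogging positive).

M_P = 21.7 kN·m

Release both end moments; the primary structure is a simply-supported span PQ with redundants M_P and M_Q.
End rotations of the released simple span under the applied load (×1/EI):
  at P: point load 70.5 at a = 7.08: Pab(L + b)/(6LEI) = 137.9/EI
  at Q: point load 70.5 at a = 7.08: Pab(L + a)/(6LEI) = 216.5/EI
  at P: point load 101.5 at a = 7.65: Pab(L + b)/(6LEI) = 121/EI
  at Q: point load 101.5 at a = 7.65: Pab(L + a)/(6LEI) = 209/EI
  θ_P0 = 258.9/EI,  θ_Q0 = 425.5/EI
Flexibility coefficients: a unit moment at one end gives L/(3EI) there and L/(6EI) at the far end, so f₁₁ = f₂₂ = 2.833/EI and f₁₂ = f₂₁ = 1.417/EI.
Compatibility — zero rotation at each built-in end:
  2.833 M_P + 1.417 M_Q = 258.9
  1.417 M_P + 2.833 M_Q = 425.5
Solving the pair gives M_P = 21.7 kN·m and M_Q = 139.3 kN·m (hogging).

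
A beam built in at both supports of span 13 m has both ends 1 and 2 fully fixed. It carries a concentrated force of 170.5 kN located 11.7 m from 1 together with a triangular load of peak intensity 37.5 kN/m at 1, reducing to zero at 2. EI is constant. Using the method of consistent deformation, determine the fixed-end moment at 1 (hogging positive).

M_1 = 336.8 kN·m

Release both end moments; the primary structure is a simply-supported span 12 with redundants M_1 and M_2.
On the primary (simply-supported) span, the end slopes from the loading are:
  at 1: point load 170.5 at a = 11.7: Pab(L + b)/(6LEI) = 475.4/EI
  at 2: point load 170.5 at a = 11.7: Pab(L + a)/(6LEI) = 821.2/EI
  at 1: triangular load, peak 37.5: w₀L³/(45EI) = 1831/EI
  at 2: triangular load, peak 37.5: 7w₀L³/(360EI) = 1602/EI
  θ_10 = 2306/EI,  θ_20 = 2423/EI
Flexibility coefficients: a unit moment at one end gives L/(3EI) there and L/(6EI) at the far end, so f₁₁ = f₂₂ = 4.333/EI and f₁₂ = f₂₁ = 2.167/EI.
Compatibility — zero rotation at each built-in end:
  4.333 M_1 + 2.167 M_2 = 2306
  2.167 M_1 + 4.333 M_2 = 2423
Solving the pair gives M_1 = 336.8 kN·m and M_2 = 390.8 kN·m (hogging).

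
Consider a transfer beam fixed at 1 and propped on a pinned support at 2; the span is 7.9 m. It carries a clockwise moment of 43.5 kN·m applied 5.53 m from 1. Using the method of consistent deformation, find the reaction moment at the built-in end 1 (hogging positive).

M_1 = -15.88 kN·m

Release the roller at 2. Primary structure: cantilever fixed at 1.
Deflection at 2 on the released cantilever, summing each load's contribution:
  clockwise couple 43.5 at a = 5.53: M₀a(2L − a)/(2EI) = 1235/EI
Flexibility coefficient — unit upward force at 2: δ_{22} = L³/(3EI) = 164.3/EI.
Compatibility at 2: δ_0 − R_2·δ_{22} = 0, so R_2 = 1235/164.3 = 7.516 kN.
Moment equilibrium about 1: M_1 = Σ(load moments about 1) − R_2·L = 43.5 − 7.516×7.9 = -15.88 kN·m.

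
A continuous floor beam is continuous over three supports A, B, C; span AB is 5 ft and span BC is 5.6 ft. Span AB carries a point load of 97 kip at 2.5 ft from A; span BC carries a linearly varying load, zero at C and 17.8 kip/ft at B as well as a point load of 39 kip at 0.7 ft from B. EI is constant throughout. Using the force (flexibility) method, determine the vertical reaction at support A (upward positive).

R_A = 33.62 kip

Take M_B as the redundant. Released structure: two simple spans AB and BC with a hinge at B.
Discontinuity in slope at B on the released structure — sum the simple-span end rotations:
  span AB: point load 97 at a = 2.5: Pab(L + a)/(6LEI) = 151.6/EI
  span BC: triangular load, peak 17.8: w₀L³/(45EI) = 69.47/EI
  span BC: point load 39 at a = 0.7: Pab(L + b)/(6LEI) = 41.8/EI
  relative rotation θ_0 = (151.6 + 111.3)/EI = 262.8/EI
A unit hogging moment at B produces rotation L₁/(3EI) + L₂/(3EI) = 3.533/EI.
Compatibility: M_B·(L₁+L₂)/(3EI) = θ_0, giving M_B = 74.39 kip·ft (hogging).
Span AB, ΣM about A with M_B applied at B: R_B^{AB}·5 = 242.5 + 74.39, so R_B^{AB} = 63.38 kip and R_A = 97 − 63.38 = 33.62 kip.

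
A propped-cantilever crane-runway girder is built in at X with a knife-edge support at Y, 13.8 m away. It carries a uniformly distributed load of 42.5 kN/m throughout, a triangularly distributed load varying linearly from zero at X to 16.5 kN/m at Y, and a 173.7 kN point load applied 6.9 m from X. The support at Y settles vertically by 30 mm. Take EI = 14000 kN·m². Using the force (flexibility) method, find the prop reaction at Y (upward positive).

Choose R_Y as the redundant. The primary structure is the cantilever fixed at X.
Free-end deflection of the primary structure under the applied loading (downward +):
  UDL 42.5: wL⁴/(8EI) = 192671/EI
  triangular load, peak 16.5 at the free end: 11w₀L⁴/(120EI) = 54854/EI
  point load 173.7 at a = 6.9: Pa²(3L − a)/(6EI) = 47552/EI
  δ_0 = 295077/EI
Flexibility coefficient — unit upward force at Y: δ_{YY} = L³/(3EI) = 876/EI.
With EI = 14000 kN·m²: δ_0 = 21.077 m and δ_{YY} = 0.062573 m/kN.
Compatibility — the beam at Y must follow the support down by 0.03 m: δ_0 − R_Y·δ_{YY} = 0.03, so R_Y = (21.077 − 0.03)/0.062573 = 336.4 kN.

R_Y = 336.4 kN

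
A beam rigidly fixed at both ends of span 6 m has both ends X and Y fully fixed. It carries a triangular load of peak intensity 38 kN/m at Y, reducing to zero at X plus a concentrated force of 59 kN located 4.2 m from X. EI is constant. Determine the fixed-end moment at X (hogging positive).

M_X = 67.9 kN·m

Release both end moments; the primary structure is a simply-supported span XY with redundants M_X and M_Y.
On the primary (simply-supported) span, the end slopes from the loading are:
  at X: triangular load, peak 38: 7w₀L³/(360EI) = 159.6/EI
  at Y: triangular load, peak 38: w₀L³/(45EI) = 182.4/EI
  at X: point load 59 at a = 4.2: Pab(L + b)/(6LEI) = 96.64/EI
  at Y: point load 59 at a = 4.2: Pab(L + a)/(6LEI) = 126.4/EI
  θ_X0 = 256.2/EI,  θ_Y0 = 308.8/EI
Flexibility coefficients: a unit moment at one end gives L/(3EI) there and L/(6EI) at the far end, so f₁₁ = f₂₂ = 2/EI and f₁₂ = f₂₁ = 1/EI.
Compatibility — zero rotation at each built-in end:
  2 M_X + 1 M_Y = 256.2
  1 M_X + 2 M_Y = 308.8
Solving the pair gives M_X = 67.9 kN·m and M_Y = 120.4 kN·m (hogging).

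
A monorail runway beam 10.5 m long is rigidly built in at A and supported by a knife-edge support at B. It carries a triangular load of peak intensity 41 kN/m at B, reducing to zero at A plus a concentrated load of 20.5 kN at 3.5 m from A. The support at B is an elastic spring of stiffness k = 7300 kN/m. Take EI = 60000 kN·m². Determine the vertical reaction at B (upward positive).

Take the reaction at B as the redundant and release it; the primary structure is a cantilever fixed at A.
Free-end deflection of the primary structure under the applied loading (downward +):
  triangular load, peak 41 at the free end: 11w₀L⁴/(120EI) = 45683/EI
  point load 20.5 at a = 3.5: Pa²(3L − a)/(6EI) = 1172/EI
  δ_0 = 46855/EI
Flexibility coefficient — unit upward force at B: δ_{BB} = L³/(3EI) = 385.9/EI.
With EI = 60000 kN·m²: δ_0 = 0.78091 m and δ_{BB} = 0.006431 m/kN.
Compatibility — the spring shortens by R_B/k under the reaction it provides: δ_0 − R_B·δ_{BB} = R_B/k. With 1/k = 0.000137 m/kN, R_B = δ_0 / (δ_{BB} + 1/k) = 0.78091 / (0.006431 + 0.000137) = 118.9 kN.

R_B = 118.9 kN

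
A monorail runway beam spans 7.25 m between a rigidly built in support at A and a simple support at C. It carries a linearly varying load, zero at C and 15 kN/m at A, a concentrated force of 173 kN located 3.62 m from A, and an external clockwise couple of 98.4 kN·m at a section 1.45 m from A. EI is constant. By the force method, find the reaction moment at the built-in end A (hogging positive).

Release the roller at C. Primary structure: cantilever fixed at A.
Primary-structure tip deflection at C by superposition:
  triangular load, peak 15 at the fixed end: w₀L⁴/(30EI) = 1381/EI
  point load 173 at a = 3.62: Pa²(3L − a)/(6EI) = 6850/EI
  clockwise couple 98.4 at a = 1.45: M₀a(2L − a)/(2EI) = 931/EI
  δ_0 = 9163/EI
Tip deflection under a unit load at C: L³/(3EI) = 127/EI.
The prop prevents deflection at C: R_C = δ_0/δ_{CC} = 9163/127 = 72.13 kN.
Moment equilibrium about A: M_A = Σ(load moments about A) − R_C·L = 856.1 − 72.13×7.25 = 333.1 kN·m.

M_A = 333.1 kN·m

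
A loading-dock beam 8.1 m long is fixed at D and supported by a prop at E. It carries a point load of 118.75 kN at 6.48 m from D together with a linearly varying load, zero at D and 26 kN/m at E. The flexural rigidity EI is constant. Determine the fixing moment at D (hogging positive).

M_D = 191.8 kN·m

Remove the prop at E; the released (primary) structure is a cantilever built in at D.
Free-end deflection of the primary structure under the applied loading (downward +):
  point load 118.75 at a = 6.48: Pa²(3L − a)/(6EI) = 14809/EI
  triangular load, peak 26 at the free end: 11w₀L⁴/(120EI) = 10259/EI
  δ_0 = 25069/EI
Tip deflection under a unit load at E: L³/(3EI) = 177.1/EI.
Compatibility at E: δ_0 − R_E·δ_{EE} = 0, so R_E = 25069/177.1 = 141.5 kN.
Moment equilibrium about D: M_D = Σ(load moments about D) − R_E·L = 1338 − 141.5×8.1 = 191.8 kN·m.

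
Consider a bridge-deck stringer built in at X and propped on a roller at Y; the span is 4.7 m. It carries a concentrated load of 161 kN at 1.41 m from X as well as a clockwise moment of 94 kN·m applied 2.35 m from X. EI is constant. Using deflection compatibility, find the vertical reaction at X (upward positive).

R_X = 118.9 kN

Take the reaction at Y as the redundant and release it; the primary structure is a cantilever fixed at X.
Deflection at Y on the released cantilever, summing each load's contribution:
  point load 161 at a = 1.41: Pa²(3L − a)/(6EI) = 677/EI
  clockwise couple 94 at a = 2.35: M₀a(2L − a)/(2EI) = 778.7/EI
  δ_0 = 1456/EI
Flexibility coefficient — unit upward force at Y: δ_{YY} = L³/(3EI) = 34.61/EI.
Compatibility at Y: δ_0 − R_Y·δ_{YY} = 0, so R_Y = 1456/34.61 = 42.06 kN.
Vertical equilibrium: R_X = ΣP − R_Y = 161 − 42.06 = 118.9 kN.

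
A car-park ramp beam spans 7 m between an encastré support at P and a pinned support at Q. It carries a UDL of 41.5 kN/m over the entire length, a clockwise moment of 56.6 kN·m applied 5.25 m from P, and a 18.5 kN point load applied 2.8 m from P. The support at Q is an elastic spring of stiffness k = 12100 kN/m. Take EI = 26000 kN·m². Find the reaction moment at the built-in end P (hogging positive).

M_P = 272.1 kN·m

Remove the prop at Q; the released (primary) structure is a cantilever built in at P.
Downward deflection at the released point Q due to the loads:
  UDL 41.5: wL⁴/(8EI) = 12455/EI
  clockwise couple 56.6 at a = 5.25: M₀a(2L − a)/(2EI) = 1300/EI
  point load 18.5 at a = 2.8: Pa²(3L − a)/(6EI) = 440/EI
  δ_0 = 14195/EI
Flexibility coefficient — unit upward force at Q: δ_{QQ} = L³/(3EI) = 114.3/EI.
With EI = 26000 kN·m²: δ_0 = 0.54597 m and δ_{QQ} = 0.004397 m/kN.
Compatibility — the spring shortens by R_Q/k under the reaction it provides: δ_0 − R_Q·δ_{QQ} = R_Q/k. With 1/k = 0.000083 m/kN, R_Q = δ_0 / (δ_{QQ} + 1/k) = 0.54597 / (0.004397 + 0.000083) = 121.9 kN.
Moment equilibrium about P: M_P = Σ(load moments about P) − R_Q·L = 1125 − 121.9×7 = 272.1 kN·m.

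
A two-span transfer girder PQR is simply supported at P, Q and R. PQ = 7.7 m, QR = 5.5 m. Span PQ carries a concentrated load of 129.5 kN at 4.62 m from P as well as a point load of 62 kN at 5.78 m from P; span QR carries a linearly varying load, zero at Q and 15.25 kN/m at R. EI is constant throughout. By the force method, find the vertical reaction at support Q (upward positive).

R_Q = 190.7 kN

Take M_Q as the redundant. Released structure: two simple spans PQ and QR with a hinge at Q.
End slopes at the hinge Q, treating each span as simply supported:
  span PQ: point load 129.5 at a = 4.62: Pab(L + a)/(6LEI) = 491.4/EI
  span PQ: point load 62 at a = 5.78: Pab(L + a)/(6LEI) = 200.8/EI
  span QR: triangular load, peak 15.25: 7w₀L³/(360EI) = 49.33/EI
  relative rotation θ_0 = (692.2 + 49.33)/EI = 741.5/EI
A unit hogging moment at Q produces rotation L₁/(3EI) + L₂/(3EI) = 4.4/EI.
Slope continuity at Q: θ_0 = M_Q·4.4/EI, so M_Q = 741.5/4.4 = 168.5 kN·m (hogging).
Span PQ, ΣM about P with M_Q applied at Q: R_Q^{PQ}·7.7 = 956.6 + 168.5, so R_Q^{PQ} = 146.1 kN and R_P = 191.5 − 146.1 = 45.37 kN.
Span QR, ΣM about R: R_Q^{QR}·5.5 = 76.89 + 168.5, so R_Q^{QR} = 44.62 kN and R_R = 41.94 − 44.62 = -2.682 kN.
R_Q = 146.1 + 44.62 = 190.7 kN.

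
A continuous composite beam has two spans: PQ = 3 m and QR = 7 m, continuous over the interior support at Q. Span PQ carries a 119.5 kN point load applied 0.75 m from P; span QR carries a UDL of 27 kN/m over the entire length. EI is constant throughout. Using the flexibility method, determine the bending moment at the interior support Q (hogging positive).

M_Q = 128.4 kN·m

Release continuity at Q by inserting a hinge; the redundant is the internal moment M_Q. The primary structure is two simply-supported spans PQ and QR.
Rotations at Q on the released spans (each span's end-slope, ×1/EI):
  span PQ: point load 119.5 at a = 0.75: Pab(L + a)/(6LEI) = 42.01/EI
  span QR: UDL 27: wL³/(24EI) = 385.9/EI
  relative rotation θ_0 = (42.01 + 385.9)/EI = 427.9/EI
A unit hogging moment at Q produces rotation L₁/(3EI) + L₂/(3EI) = 3.333/EI.
Slope continuity at Q: θ_0 = M_Q·3.333/EI, so M_Q = 427.9/3.333 = 128.4 kN·m (hogging).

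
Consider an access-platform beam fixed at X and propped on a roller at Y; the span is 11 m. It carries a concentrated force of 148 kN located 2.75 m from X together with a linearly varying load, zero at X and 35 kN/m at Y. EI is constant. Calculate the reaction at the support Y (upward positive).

R_Y = 118.6 kN

Remove the prop at Y; the released (primary) structure is a cantilever built in at X.
Deflection at Y on the released cantilever, summing each load's contribution:
  point load 148 at a = 2.75: Pa²(3L − a)/(6EI) = 5643/EI
  triangular load, peak 35 at the free end: 11w₀L⁴/(120EI) = 46973/EI
  δ_0 = 52616/EI
Tip deflection under a unit load at Y: L³/(3EI) = 443.7/EI.
Compatibility at Y: δ_0 − R_Y·δ_{YY} = 0, so R_Y = 52616/443.7 = 118.6 kN.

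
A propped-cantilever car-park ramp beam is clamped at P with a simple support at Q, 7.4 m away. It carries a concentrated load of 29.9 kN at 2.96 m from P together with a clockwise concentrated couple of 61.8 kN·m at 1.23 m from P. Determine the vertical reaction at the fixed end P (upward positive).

R_P = 19.86 kN

Remove the prop at Q; the released (primary) structure is a cantilever built in at P.
Downward deflection at the released point Q due to the loads:
  point load 29.9 at a = 2.96: Pa²(3L − a)/(6EI) = 840.1/EI
  clockwise couple 61.8 at a = 1.23: M₀a(2L − a)/(2EI) = 515.8/EI
  δ_0 = 1356/EI
Tip deflection under a unit load at Q: L³/(3EI) = 135.1/EI.
Compatibility at Q: δ_0 − R_Q·δ_{QQ} = 0, so R_Q = 1356/135.1 = 10.04 kN.
Vertical equilibrium: R_P = ΣP − R_Q = 29.9 − 10.04 = 19.86 kN.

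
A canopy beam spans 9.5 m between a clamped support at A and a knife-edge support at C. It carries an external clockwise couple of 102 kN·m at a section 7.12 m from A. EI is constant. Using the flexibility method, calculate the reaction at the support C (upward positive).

R_C = 15.09 kN

Take the reaction at C as the redundant and release it; the primary structure is a cantilever fixed at A.
Downward deflection at the released point C due to the loads:
  clockwise couple 102 at a = 7.12: M₀a(2L − a)/(2EI) = 4314/EI
Flexibility coefficient — unit upward force at C: δ_{CC} = L³/(3EI) = 285.8/EI.
The prop prevents deflection at C: R_C = δ_0/δ_{CC} = 4314/285.8 = 15.09 kN.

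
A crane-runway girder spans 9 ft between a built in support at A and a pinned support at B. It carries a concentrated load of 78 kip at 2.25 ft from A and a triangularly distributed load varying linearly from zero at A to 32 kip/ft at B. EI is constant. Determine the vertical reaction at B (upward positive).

Choose R_B as the redundant. The primary structure is the cantilever fixed at A.
Primary-structure tip deflection at B by superposition:
  point load 78 at a = 2.25: Pa²(3L − a)/(6EI) = 1629/EI
  triangular load, peak 32 at the free end: 11w₀L⁴/(120EI) = 19246/EI
  δ_0 = 20874/EI
Flexibility coefficient — unit upward force at B: δ_{BB} = L³/(3EI) = 243/EI.
The prop prevents deflection at B: R_B = δ_0/δ_{BB} = 20874/243 = 85.9 kip.

R_B = 85.9 kip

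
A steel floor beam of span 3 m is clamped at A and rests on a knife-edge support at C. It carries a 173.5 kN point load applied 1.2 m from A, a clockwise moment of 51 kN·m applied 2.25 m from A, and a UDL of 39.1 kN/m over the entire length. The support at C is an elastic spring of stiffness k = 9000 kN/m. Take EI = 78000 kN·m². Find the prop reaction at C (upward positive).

R_C = 52.97 kN

Choose R_C as the redundant. The primary structure is the cantilever fixed at A.
Primary-structure tip deflection at C by superposition:
  point load 173.5 at a = 1.2: Pa²(3L − a)/(6EI) = 324.8/EI
  clockwise couple 51 at a = 2.25: M₀a(2L − a)/(2EI) = 215.2/EI
  UDL 39.1: wL⁴/(8EI) = 395.9/EI
  δ_0 = 935.8/EI
Flexibility coefficient — unit upward force at C: δ_{CC} = L³/(3EI) = 9/EI.
With EI = 78000 kN·m²: δ_0 = 0.011998 m and δ_{CC} = 0.000115 m/kN.
Compatibility — the spring shortens by R_C/k under the reaction it provides: δ_0 − R_C·δ_{CC} = R_C/k. With 1/k = 0.000111 m/kN, R_C = δ_0 / (δ_{CC} + 1/k) = 0.011998 / (0.000115 + 0.000111) = 52.97 kN.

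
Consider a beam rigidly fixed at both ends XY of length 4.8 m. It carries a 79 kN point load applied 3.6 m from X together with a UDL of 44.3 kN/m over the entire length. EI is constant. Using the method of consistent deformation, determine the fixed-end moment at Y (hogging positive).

M_Y = 138.4 kN·m

Take the two fixed-end moments M_X, M_Y as redundants; the released structure is the simple span XY.
End rotations of the released simple span under the applied load (×1/EI):
  at X: point load 79 at a = 3.6: Pab(L + b)/(6LEI) = 71.1/EI
  at Y: point load 79 at a = 3.6: Pab(L + a)/(6LEI) = 99.54/EI
  at X: UDL 44.3: wL³/(24EI) = 204.1/EI
  at Y: UDL 44.3: wL³/(24EI) = 204.1/EI
  θ_X0 = 275.2/EI,  θ_Y0 = 303.7/EI
Flexibility coefficients: a unit moment at one end gives L/(3EI) there and L/(6EI) at the far end, so f₁₁ = f₂₂ = 1.6/EI and f₁₂ = f₂₁ = 0.8/EI.
Compatibility — zero rotation at each built-in end:
  1.6 M_X + 0.8 M_Y = 275.2
  0.8 M_X + 1.6 M_Y = 303.7
Solving the pair gives M_X = 102.8 kN·m and M_Y = 138.4 kN·m (hogging).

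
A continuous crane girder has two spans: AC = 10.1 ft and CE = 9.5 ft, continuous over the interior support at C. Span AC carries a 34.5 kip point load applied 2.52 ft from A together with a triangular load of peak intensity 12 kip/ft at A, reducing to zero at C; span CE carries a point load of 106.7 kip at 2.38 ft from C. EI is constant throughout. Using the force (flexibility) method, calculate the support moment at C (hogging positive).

Insert a hinge at C; M_C is the redundant, and each span becomes simply supported.
Discontinuity in slope at C on the released structure — sum the simple-span end rotations:
  span AC: point load 34.5 at a = 2.52: Pab(L + a)/(6LEI) = 137.2/EI
  span AC: triangular load, peak 12: 7w₀L³/(360EI) = 240.4/EI
  span CE: point load 106.7 at a = 2.38: Pab(L + b)/(6LEI) = 527.2/EI
  relative rotation θ_0 = (377.6 + 527.2)/EI = 904.8/EI
A unit hogging moment at C produces rotation L₁/(3EI) + L₂/(3EI) = 6.533/EI.
Compatibility: M_C·(L₁+L₂)/(3EI) = θ_0, giving M_C = 138.5 kip·ft (hogging).

M_C = 138.5 kip·ft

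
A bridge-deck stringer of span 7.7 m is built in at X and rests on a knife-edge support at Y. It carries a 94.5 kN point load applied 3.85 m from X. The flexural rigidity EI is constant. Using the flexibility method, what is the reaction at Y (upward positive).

R_Y = 29.53 kN

Take the reaction at Y as the redundant and release it; the primary structure is a cantilever fixed at X.
Free-end deflection of the primary structure under the applied loading (downward +):
  point load 94.5 at a = 3.85: Pa²(3L − a)/(6EI) = 4494/EI
Flexibility coefficient — unit upward force at Y: δ_{YY} = L³/(3EI) = 152.2/EI.
The prop prevents deflection at Y: R_Y = δ_0/δ_{YY} = 4494/152.2 = 29.53 kN.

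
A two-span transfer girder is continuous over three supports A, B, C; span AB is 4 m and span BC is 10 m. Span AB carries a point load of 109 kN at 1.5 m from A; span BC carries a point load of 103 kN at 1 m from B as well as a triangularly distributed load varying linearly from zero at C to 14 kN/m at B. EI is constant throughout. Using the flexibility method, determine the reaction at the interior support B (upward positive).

Release continuity at B by inserting a hinge; the redundant is the internal moment M_B. The primary structure is two simply-supported spans AB and BC.
Discontinuity in slope at B on the released structure — sum the simple-span end rotations:
  span AB: point load 109 at a = 1.5: Pab(L + a)/(6LEI) = 93.67/EI
  span BC: point load 103 at a = 1: Pab(L + b)/(6LEI) = 293.6/EI
  span BC: triangular load, peak 14: w₀L³/(45EI) = 311.1/EI
  relative rotation θ_0 = (93.67 + 604.7)/EI = 698.3/EI
A unit hogging moment at B produces rotation L₁/(3EI) + L₂/(3EI) = 4.667/EI.
Slope continuity at B: θ_0 = M_B·4.667/EI, so M_B = 698.3/4.667 = 149.6 kN·m (hogging).
Span AB, ΣM about A with M_B applied at B: R_B^{AB}·4 = 163.5 + 149.6, so R_B^{AB} = 78.29 kN and R_A = 109 − 78.29 = 30.71 kN.
Span BC, ΣM about C: R_B^{BC}·10 = 1394 + 149.6, so R_B^{BC} = 154.3 kN and R_C = 173 − 154.3 = 18.67 kN.
R_B = 78.29 + 154.3 = 232.6 kN.

R_B = 232.6 kN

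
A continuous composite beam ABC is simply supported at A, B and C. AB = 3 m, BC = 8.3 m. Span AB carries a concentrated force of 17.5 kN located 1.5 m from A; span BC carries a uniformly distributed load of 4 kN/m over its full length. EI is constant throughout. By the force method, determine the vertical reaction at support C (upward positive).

R_C = 13.24 kN

Take M_B as the redundant. Released structure: two simple spans AB and BC with a hinge at B.
Rotations at B on the released spans (each span's end-slope, ×1/EI):
  span AB: point load 17.5 at a = 1.5: Pab(L + a)/(6LEI) = 9.844/EI
  span BC: UDL 4: wL³/(24EI) = 95.3/EI
  relative rotation θ_0 = (9.844 + 95.3)/EI = 105.1/EI
A unit hogging moment at B produces rotation L₁/(3EI) + L₂/(3EI) = 3.767/EI.
Slope continuity at B: θ_0 = M_B·3.767/EI, so M_B = 105.1/3.767 = 27.91 kN·m (hogging).
Span BC, ΣM about C: R_B^{BC}·8.3 = 137.8 + 27.91, so R_B^{BC} = 19.96 kN and R_C = 33.2 − 19.96 = 13.24 kN.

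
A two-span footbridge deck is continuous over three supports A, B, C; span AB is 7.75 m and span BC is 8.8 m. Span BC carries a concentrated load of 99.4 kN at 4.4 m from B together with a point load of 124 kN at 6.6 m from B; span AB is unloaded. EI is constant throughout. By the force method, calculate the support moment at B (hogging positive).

Take M_B as the redundant. Released structure: two simple spans AB and BC with a hinge at B.
End slopes at the hinge B, treating each span as simply supported:
  span BC: point load 99.4 at a = 4.4: Pab(L + b)/(6LEI) = 481.1/EI
  span BC: point load 124 at a = 6.6: Pab(L + b)/(6LEI) = 375.1/EI
  relative rotation θ_0 = (0 + 856.2)/EI = 856.2/EI
A unit hogging moment at B produces rotation L₁/(3EI) + L₂/(3EI) = 5.517/EI.
Compatibility: M_B·(L₁+L₂)/(3EI) = θ_0, giving M_B = 155.2 kN·m (hogging).

M_B = 155.2 kN·m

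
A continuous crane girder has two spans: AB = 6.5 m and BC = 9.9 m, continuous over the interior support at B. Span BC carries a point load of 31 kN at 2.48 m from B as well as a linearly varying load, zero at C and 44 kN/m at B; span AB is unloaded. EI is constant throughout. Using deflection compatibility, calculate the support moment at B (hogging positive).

M_B = 204 kN·m

Take M_B as the redundant. Released structure: two simple spans AB and BC with a hinge at B.
End slopes at the hinge B, treating each span as simply supported:
  span BC: point load 31 at a = 2.48: Pab(L + b)/(6LEI) = 166.3/EI
  span BC: triangular load, peak 44: w₀L³/(45EI) = 948.7/EI
  relative rotation θ_0 = (0 + 1115)/EI = 1115/EI
A unit hogging moment at B produces rotation L₁/(3EI) + L₂/(3EI) = 5.467/EI.
Compatibility: M_B·(L₁+L₂)/(3EI) = θ_0, giving M_B = 204 kN·m (hogging).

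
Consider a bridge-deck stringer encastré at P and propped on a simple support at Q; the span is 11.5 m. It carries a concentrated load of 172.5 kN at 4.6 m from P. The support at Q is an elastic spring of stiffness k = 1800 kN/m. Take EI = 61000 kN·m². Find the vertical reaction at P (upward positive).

R_P = 138.9 kN

Take the reaction at Q as the redundant and release it; the primary structure is a cantilever fixed at P.
Deflection at Q on the released cantilever, summing each load's contribution:
  point load 172.5 at a = 4.6: Pa²(3L − a)/(6EI) = 18190/EI
Tip deflection under a unit load at Q: L³/(3EI) = 507/EI.
With EI = 61000 kN·m²: δ_0 = 0.29819 m and δ_{QQ} = 0.008311 m/kN.
Compatibility — the spring shortens by R_Q/k under the reaction it provides: δ_0 − R_Q·δ_{QQ} = R_Q/k. With 1/k = 0.000556 m/kN, R_Q = δ_0 / (δ_{QQ} + 1/k) = 0.29819 / (0.008311 + 0.000556) = 33.63 kN.
Vertical equilibrium: R_P = ΣP − R_Q = 172.5 − 33.63 = 138.9 kN.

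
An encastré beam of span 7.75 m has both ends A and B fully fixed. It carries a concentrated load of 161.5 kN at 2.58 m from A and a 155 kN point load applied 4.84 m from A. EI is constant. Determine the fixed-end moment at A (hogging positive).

M_A = 291.2 kN·m

Release both end moments; the primary structure is a simply-supported span AB with redundants M_A and M_B.
On the primary (simply-supported) span, the end slopes from the loading are:
  at A: point load 161.5 at a = 2.58: Pab(L + b)/(6LEI) = 598.5/EI
  at B: point load 161.5 at a = 2.58: Pab(L + a)/(6LEI) = 478.6/EI
  at A: point load 155 at a = 4.84: Pab(L + b)/(6LEI) = 500.5/EI
  at B: point load 155 at a = 4.84: Pab(L + a)/(6LEI) = 591.1/EI
  θ_A0 = 1099/EI,  θ_B0 = 1070/EI
Flexibility coefficients: a unit moment at one end gives L/(3EI) there and L/(6EI) at the far end, so f₁₁ = f₂₂ = 2.583/EI and f₁₂ = f₂₁ = 1.292/EI.
Compatibility — zero rotation at each built-in end:
  2.583 M_A + 1.292 M_B = 1099
  1.292 M_A + 2.583 M_B = 1070
Solving the pair gives M_A = 291.2 kN·m and M_B = 268.5 kN·m (hogging).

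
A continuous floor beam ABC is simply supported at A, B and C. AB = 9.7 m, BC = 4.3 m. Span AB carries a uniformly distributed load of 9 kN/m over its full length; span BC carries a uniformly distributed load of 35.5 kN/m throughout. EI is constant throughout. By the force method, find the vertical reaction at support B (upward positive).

R_B = 153.1 kN

Insert a hinge at B; M_B is the redundant, and each span becomes simply supported.
Rotations at B on the released spans (each span's end-slope, ×1/EI):
  span AB: UDL 9: wL³/(24EI) = 342.3/EI
  span BC: UDL 35.5: wL³/(24EI) = 117.6/EI
  relative rotation θ_0 = (342.3 + 117.6)/EI = 459.9/EI
A unit hogging moment at B produces rotation L₁/(3EI) + L₂/(3EI) = 4.667/EI.
Compatibility: M_B·(L₁+L₂)/(3EI) = θ_0, giving M_B = 98.54 kN·m (hogging).
Span AB, ΣM about A with M_B applied at B: R_B^{AB}·9.7 = 423.4 + 98.54, so R_B^{AB} = 53.81 kN and R_A = 87.3 − 53.81 = 33.49 kN.
Span BC, ΣM about C: R_B^{BC}·4.3 = 328.2 + 98.54, so R_B^{BC} = 99.24 kN and R_C = 152.7 − 99.24 = 53.41 kN.
R_B = 53.81 + 99.24 = 153.1 kN.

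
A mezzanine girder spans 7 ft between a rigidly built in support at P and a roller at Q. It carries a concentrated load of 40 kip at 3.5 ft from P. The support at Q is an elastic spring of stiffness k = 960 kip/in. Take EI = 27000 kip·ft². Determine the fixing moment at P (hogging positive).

M_P = 54.26 kip·ft

Choose R_Q as the redundant. The primary structure is the cantilever fixed at P.
Primary-structure tip deflection at Q by superposition:
  point load 40 at a = 3.5: Pa²(3L − a)/(6EI) = 1429/EI
Flexibility coefficient — unit upward force at Q: δ_{QQ} = L³/(3EI) = 114.3/EI.
With EI = 27000 kip·ft²: δ_0 = 0.052932 ft and δ_{QQ} = 0.004235 ft/kip.
Compatibility — the spring shortens by R_Q/k under the reaction it provides: δ_0 − R_Q·δ_{QQ} = R_Q/k. With 1/k = 1/(960×12) ft/kip = 0.000087 ft/kip, R_Q = δ_0 / (δ_{QQ} + 1/k) = 0.052932 / (0.004235 + 0.000087) = 12.25 kip.
Moment equilibrium about P: M_P = Σ(load moments about P) − R_Q·L = 140 − 12.25×7 = 54.26 kip·ft.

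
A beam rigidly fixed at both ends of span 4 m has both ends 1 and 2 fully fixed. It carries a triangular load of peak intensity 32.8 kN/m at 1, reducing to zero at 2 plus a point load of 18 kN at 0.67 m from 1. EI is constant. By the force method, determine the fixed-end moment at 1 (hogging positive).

Take the two fixed-end moments M_1, M_2 as redundants; the released structure is the simple span 12.
End rotations of the released simple span under the applied load (×1/EI):
  at 1: triangular load, peak 32.8: w₀L³/(45EI) = 46.65/EI
  at 2: triangular load, peak 32.8: 7w₀L³/(360EI) = 40.82/EI
  at 1: point load 18 at a = 0.67: Pab(L + b)/(6LEI) = 12.27/EI
  at 2: point load 18 at a = 0.67: Pab(L + a)/(6LEI) = 7.814/EI
  θ_10 = 58.91/EI,  θ_20 = 48.63/EI
Flexibility coefficients: a unit moment at one end gives L/(3EI) there and L/(6EI) at the far end, so f₁₁ = f₂₂ = 1.333/EI and f₁₂ = f₂₁ = 0.6667/EI.
Compatibility — zero rotation at each built-in end:
  1.333 M_1 + 0.6667 M_2 = 58.91
  0.6667 M_1 + 1.333 M_2 = 48.63
Solving the pair gives M_1 = 34.6 kN·m and M_2 = 19.18 kN·m (hogging).

M_1 = 34.6 kN·m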